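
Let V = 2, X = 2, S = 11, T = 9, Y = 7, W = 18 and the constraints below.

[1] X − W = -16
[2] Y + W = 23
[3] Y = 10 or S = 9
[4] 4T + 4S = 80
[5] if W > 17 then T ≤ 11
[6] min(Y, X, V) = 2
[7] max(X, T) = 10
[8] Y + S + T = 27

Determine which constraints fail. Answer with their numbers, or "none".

Constraints 2, 3, and 7 do not hold.

[1] X − W = 2 − 18 = -16  ✔
[2] Y + W = 7 + 18 = 25, not 23  ✘
[3] Y = 7 ≠ 10 and S = 11 ≠ 9; both disjuncts false  ✘
[4] 4T + 4S = 4(9) + 4(11) = 80  ✔
[5] W = 18 > 17, so we need T ≤ 11; T = 9 ≤ 11  ✔
[6] min(7, 2, 2) = 2  ✔
[7] max(2, 9) = 9, not 10  ✘
[8] Y + S + T = 7 + 11 + 9 = 27  ✔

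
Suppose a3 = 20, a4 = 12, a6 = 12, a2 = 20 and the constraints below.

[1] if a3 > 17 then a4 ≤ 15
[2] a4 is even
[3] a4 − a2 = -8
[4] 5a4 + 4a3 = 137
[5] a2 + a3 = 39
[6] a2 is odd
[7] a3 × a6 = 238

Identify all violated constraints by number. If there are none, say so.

[1] a3 = 20 > 17, so we need a4 ≤ 15; a4 = 12 ≤ 15  yes
[2] a4 = 12 is even  yes
[3] a4 − a2 = 12 − 20 = -8  yes
[4] 5a4 + 4a3 = 5(12) + 4(20) = 140, not 137  no
[5] a2 + a3 = 20 + 20 = 40, not 39  no
[6] a2 = 20 is even  no
[7] a3 × a6 = 20 × 12 = 240, not 238  no

The assignment fails constraints 4, 5, 6, and 7.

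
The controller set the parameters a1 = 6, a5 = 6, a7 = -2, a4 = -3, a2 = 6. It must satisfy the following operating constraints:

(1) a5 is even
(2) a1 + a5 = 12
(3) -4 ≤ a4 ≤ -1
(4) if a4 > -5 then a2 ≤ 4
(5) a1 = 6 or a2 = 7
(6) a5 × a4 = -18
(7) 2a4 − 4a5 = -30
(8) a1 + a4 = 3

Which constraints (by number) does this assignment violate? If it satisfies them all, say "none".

Constraint 4 is violated.

(1) a5 = 6 is even — OK.
(2) a1 + a5 = 6 + 6 = 12 — OK.
(3) a4 = -3 lies in [-4, -1] — OK.
(4) a4 = -3 > -5, so we need a2 ≤ 4; but a2 = 6 > 4 — violated.
(5) a1 = 6 = 6 (first disjunct) — OK.
(6) a5 × a4 = 6 × (-3) = -18 — OK.
(7) 2a4 − 4a5 = 2(-3) − 4(6) = -30 — OK.
(8) a1 + a4 = 6 + (-3) = 3 — OK.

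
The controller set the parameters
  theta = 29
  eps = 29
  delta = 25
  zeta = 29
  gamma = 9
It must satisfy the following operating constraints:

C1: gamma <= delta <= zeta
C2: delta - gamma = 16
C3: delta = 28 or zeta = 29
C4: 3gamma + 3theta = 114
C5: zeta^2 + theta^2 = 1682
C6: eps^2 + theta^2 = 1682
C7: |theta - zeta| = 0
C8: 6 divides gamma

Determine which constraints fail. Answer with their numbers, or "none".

Constraint 8 does not hold.

C1: values 9 <= 25 <= 29 — holds.
C2: delta - gamma = 25 - 9 = 16 — holds.
C3: delta = 25 ≠ 28, but zeta = 29 = 29 (second disjunct) — holds.
C4: 3gamma + 3theta = 3(9) + 3(29) = 114 — holds.
C5: zeta^2 + theta^2 = 29^2 + 29^2 = 841 + 841 = 1682 — holds.
C6: eps^2 + theta^2 = 29^2 + 29^2 = 841 + 841 = 1682 — holds.
C7: |29 - 29| = 0 — holds.
C8: 9 = 6*1 + 3, so 6 does not divide 9 — fails.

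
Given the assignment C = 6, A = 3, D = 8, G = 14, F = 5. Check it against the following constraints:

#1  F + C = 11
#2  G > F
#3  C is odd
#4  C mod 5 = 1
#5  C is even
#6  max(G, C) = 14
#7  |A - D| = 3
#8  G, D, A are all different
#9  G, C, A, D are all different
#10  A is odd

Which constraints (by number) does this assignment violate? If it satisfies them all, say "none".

Violated: 3 and 7.

#1 F + C = 5 + 6 = 11 — holds.
#2 G = 14, F = 5; 14 > 5 — holds.
#3 C = 6 is even — fails.
#4 6 mod 5 = 1 — holds.
#5 C = 6 is even — holds.
#6 max(14, 6) = 14 — holds.
#7 |3 - 8| = 5, not 3 — fails.
#8 values 14, 8, 3 are pairwise distinct — holds.
#9 values 14, 6, 3, 8 are pairwise distinct — holds.
#10 A = 3 is odd — holds.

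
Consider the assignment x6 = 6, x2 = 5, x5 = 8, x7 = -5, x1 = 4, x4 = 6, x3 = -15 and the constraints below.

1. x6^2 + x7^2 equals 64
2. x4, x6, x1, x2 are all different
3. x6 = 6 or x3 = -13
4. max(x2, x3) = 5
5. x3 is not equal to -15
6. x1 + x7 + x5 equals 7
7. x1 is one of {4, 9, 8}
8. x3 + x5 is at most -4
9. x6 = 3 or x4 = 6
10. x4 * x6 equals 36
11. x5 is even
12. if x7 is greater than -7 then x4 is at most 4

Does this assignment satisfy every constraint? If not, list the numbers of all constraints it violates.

1. x6^2 + x7^2 = 6^2 + (-5)^2 = 36 + 25 = 61, not 64 — violated.
2. x4 = x6 = 6, not all different — violated.
3. x6 = 6 = 6 (first disjunct) — OK.
4. max(5, -15) = 5 — OK.
5. x3 = -15, but -15 is required to differ — violated.
6. x1 + x7 + x5 = 4 + (-5) + 8 = 7 — OK.
7. x1 = 4 is in {4, 9, 8} — OK.
8. x3 + x5 = -15 + 8 = -7; -7 ≤ -4 — OK.
9. x6 = 6 ≠ 3, but x4 = 6 = 6 (second disjunct) — OK.
10. x4 * x6 = 6 * 6 = 36 — OK.
11. x5 = 8 is even — OK.
12. x7 = -5 > -7, so we need x4 ≤ 4; but x4 = 6 > 4 — violated.

Constraints 1, 2, 5, 12 are violated.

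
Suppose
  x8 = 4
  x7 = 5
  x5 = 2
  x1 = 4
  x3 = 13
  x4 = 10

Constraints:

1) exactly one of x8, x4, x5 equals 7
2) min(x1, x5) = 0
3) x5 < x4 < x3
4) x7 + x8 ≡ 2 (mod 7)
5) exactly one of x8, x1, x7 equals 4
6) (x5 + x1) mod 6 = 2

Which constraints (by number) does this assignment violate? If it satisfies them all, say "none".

The assignment fails constraints 1, 2, 5, 6.

1) x8=4, x4=10, x5=2; 0 of them equal 7, not exactly one — violated.
2) min(4, 2) = 2, not 0 — violated.
3) values 2 < 10 < 13 — satisfied.
4) x7 + x8 = 9; 9 mod 7 = 2 — satisfied.
5) x8=4, x1=4, x7=5; 2 of them equal 4, not exactly one — violated.
6) x5 + x1 = 6; 6 mod 6 = 0, not 2 — violated.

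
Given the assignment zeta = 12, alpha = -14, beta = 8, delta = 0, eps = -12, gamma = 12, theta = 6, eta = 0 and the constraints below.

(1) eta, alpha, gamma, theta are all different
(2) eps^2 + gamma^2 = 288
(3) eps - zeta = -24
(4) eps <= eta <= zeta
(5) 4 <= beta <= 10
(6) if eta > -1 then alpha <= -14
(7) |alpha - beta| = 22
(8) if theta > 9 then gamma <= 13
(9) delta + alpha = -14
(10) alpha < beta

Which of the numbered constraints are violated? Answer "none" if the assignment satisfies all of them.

The assignment satisfies every constraint.

(1) values 0, -14, 12, 6 are pairwise distinct — holds.
(2) eps^2 + gamma^2 = (-12)^2 + 12^2 = 144 + 144 = 288 — holds.
(3) eps - zeta = -12 - 12 = -24 — holds.
(4) values -12 <= 0 <= 12 — holds.
(5) beta = 8 lies in [4, 10] — holds.
(6) eta = 0 > -1, so we need alpha ≤ -14; alpha = -14 ≤ -14 — holds.
(7) |-14 - 8| = 22 — holds.
(8) theta = 6, not > 9; antecedent false, conditional vacuously true — holds.
(9) delta + alpha = 0 + (-14) = -14 — holds.
(10) alpha = -14, beta = 8; -14 < 8 — holds.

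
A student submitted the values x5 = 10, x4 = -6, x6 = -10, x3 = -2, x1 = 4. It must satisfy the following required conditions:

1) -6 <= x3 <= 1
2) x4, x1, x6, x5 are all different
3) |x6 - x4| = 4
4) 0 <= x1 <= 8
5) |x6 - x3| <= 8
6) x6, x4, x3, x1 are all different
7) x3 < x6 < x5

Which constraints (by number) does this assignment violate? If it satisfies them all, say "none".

Constraint 7 does not hold.

1) x3 = -2 lies in [-6, 1] — satisfied.
2) values -6, 4, -10, 10 are pairwise distinct — satisfied.
3) |-10 - (-6)| = 4 — satisfied.
4) x1 = 4 lies in [0, 8] — satisfied.
5) |-10 - (-2)| = 8; 8 ≤ 8 — satisfied.
6) values -10, -6, -2, 4 are pairwise distinct — satisfied.
7) values -2, -10, 10; x3 = -2 is not < x6 = -10 — violated.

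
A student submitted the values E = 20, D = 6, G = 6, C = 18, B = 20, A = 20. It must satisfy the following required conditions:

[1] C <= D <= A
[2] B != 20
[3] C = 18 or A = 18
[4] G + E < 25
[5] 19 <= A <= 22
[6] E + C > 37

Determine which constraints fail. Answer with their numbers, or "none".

The assignment fails constraints 1, 2, 4.

[1] values 18, 6, 20; C = 18 is not <= D = 6 — violated.
[2] B = 20, but 20 is required to differ — violated.
[3] C = 18 = 18 (first disjunct) — satisfied.
[4] G + E = 6 + 20 = 26; 26 ≥ 25, bound 25 not met — violated.
[5] A = 20 lies in [19, 22] — satisfied.
[6] E + C = 20 + 18 = 38; 38 > 37 — satisfied.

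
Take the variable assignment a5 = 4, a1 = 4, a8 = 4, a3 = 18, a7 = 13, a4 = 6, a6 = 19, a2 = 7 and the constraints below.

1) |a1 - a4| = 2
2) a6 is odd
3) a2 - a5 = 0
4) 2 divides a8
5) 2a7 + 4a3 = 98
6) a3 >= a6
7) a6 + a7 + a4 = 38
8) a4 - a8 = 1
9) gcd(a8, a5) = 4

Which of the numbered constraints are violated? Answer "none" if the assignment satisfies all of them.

1) |4 - 6| = 2  holds
2) a6 = 19 is odd  holds
3) a2 - a5 = 7 - 4 = 3, not 0  fails
4) 4 / 2 = 2, so 2 divides 4  holds
5) 2a7 + 4a3 = 2(13) + 4(18) = 98  holds
6) a3 = 18, a6 = 19; 18 < 19 (want ≥)  fails
7) a6 + a7 + a4 = 19 + 13 + 6 = 38  holds
8) a4 - a8 = 6 - 4 = 2, not 1  fails
9) gcd(4, 4) = 4  holds

The assignment fails constraints 3, 6, 8.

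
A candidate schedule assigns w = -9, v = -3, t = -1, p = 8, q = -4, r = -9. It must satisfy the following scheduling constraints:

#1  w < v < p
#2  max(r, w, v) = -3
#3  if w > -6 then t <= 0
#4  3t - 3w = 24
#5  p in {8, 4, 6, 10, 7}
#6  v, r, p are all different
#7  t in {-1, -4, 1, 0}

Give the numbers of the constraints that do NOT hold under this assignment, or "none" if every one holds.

#1 values -9 < -3 < 8 — satisfied.
#2 max(-9, -9, -3) = -3 — satisfied.
#3 w = -9, not > -6; antecedent false, conditional vacuously true — satisfied.
#4 3t - 3w = 3(-1) - 3(-9) = 24 — satisfied.
#5 p = 8 is in {8, 4, 6, 10, 7} — satisfied.
#6 values -3, -9, 8 are pairwise distinct — satisfied.
#7 t = -1 is in {-1, -4, 1, 0} — satisfied.

No violations.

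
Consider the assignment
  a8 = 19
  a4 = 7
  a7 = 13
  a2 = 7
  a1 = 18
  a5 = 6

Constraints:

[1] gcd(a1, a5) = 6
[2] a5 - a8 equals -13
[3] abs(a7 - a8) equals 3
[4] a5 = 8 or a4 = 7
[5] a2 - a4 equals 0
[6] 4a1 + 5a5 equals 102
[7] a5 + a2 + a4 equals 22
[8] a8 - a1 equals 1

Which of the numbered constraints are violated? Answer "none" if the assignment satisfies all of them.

Constraints 3 and 7 do not hold.

[1] gcd(18, 6) = 6 — holds.
[2] a5 - a8 = 6 - 19 = -13 — holds.
[3] abs(13 - 19) = 6, not 3 — does not hold.
[4] a5 = 6 ≠ 8, but a4 = 7 = 7 (second disjunct) — holds.
[5] a2 - a4 = 7 - 7 = 0 — holds.
[6] 4a1 + 5a5 = 4(18) + 5(6) = 102 — holds.
[7] a5 + a2 + a4 = 6 + 7 + 7 = 20, not 22 — does not hold.
[8] a8 - a1 = 19 - 18 = 1 — holds.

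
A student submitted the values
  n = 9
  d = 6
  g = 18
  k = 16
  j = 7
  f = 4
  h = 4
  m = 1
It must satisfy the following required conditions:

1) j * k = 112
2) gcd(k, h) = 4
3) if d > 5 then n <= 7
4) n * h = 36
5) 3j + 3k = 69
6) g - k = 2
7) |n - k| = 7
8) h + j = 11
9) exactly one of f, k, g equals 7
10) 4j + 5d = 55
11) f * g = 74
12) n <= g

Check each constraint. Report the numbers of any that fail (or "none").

1) j * k = 7 * 16 = 112 — OK.
2) gcd(16, 4) = 4 — OK.
3) d = 6 > 5, so we need n ≤ 7; but n = 9 > 7 — violated.
4) n * h = 9 * 4 = 36 — OK.
5) 3j + 3k = 3(7) + 3(16) = 69 — OK.
6) g - k = 18 - 16 = 2 — OK.
7) |9 - 16| = 7 — OK.
8) h + j = 4 + 7 = 11 — OK.
9) f=4, k=16, g=18; 0 of them equal 7, not exactly one — violated.
10) 4j + 5d = 4(7) + 5(6) = 58, not 55 — violated.
11) f * g = 4 * 18 = 72, not 74 — violated.
12) n = 9, g = 18; 9 ≤ 18 — OK.

No — constraints 3, 9, 10, and 11 are not satisfied.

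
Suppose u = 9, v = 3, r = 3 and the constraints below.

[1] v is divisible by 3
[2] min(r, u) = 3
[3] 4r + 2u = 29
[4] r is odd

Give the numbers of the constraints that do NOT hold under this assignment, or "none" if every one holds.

The assignment fails constraint 3.

[1] 3 / 3 = 1, so 3 divides 3 — satisfied.
[2] min(3, 9) = 3 — satisfied.
[3] 4r + 2u = 4(3) + 2(9) = 30, not 29 — violated.
[4] r = 3 is odd — satisfied.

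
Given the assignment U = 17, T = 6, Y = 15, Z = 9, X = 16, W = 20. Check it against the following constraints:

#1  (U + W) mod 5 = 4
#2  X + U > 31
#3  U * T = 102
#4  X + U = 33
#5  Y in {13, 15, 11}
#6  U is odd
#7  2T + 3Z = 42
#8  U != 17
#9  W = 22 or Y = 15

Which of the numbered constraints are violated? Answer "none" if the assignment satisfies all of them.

No — constraints 1, 7, 8 are not satisfied.

#1 U + W = 37; 37 mod 5 = 2, not 4  no
#2 X + U = 16 + 17 = 33; 33 > 31  yes
#3 U * T = 17 * 6 = 102  yes
#4 X + U = 16 + 17 = 33  yes
#5 Y = 15 is in {13, 15, 11}  yes
#6 U = 17 is odd  yes
#7 2T + 3Z = 2(6) + 3(9) = 39, not 42  no
#8 U = 17, but 17 is required to differ  no
#9 W = 20 ≠ 22, but Y = 15 = 15 (second disjunct)  yes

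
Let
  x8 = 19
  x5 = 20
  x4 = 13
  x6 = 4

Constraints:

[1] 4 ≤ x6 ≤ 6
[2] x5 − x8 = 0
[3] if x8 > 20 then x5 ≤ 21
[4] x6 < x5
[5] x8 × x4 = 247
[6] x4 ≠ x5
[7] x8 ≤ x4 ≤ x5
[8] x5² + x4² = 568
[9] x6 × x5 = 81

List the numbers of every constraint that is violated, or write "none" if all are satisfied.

[1] x6 = 4 lies in [4, 6]  yes
[2] x5 − x8 = 20 − 19 = 1, not 0  no
[3] x8 = 19, not > 20; antecedent false, conditional vacuously true  yes
[4] x6 = 4, x5 = 20; 4 < 20  yes
[5] x8 × x4 = 19 × 13 = 247  yes
[6] x4 = 13, x5 = 20; distinct  yes
[7] values 19, 13, 20; x8 = 19 is not ≤ x4 = 13  no
[8] x5² + x4² = 20² + 13² = 400 + 169 = 569, not 568  no
[9] x6 × x5 = 4 × 20 = 80, not 81  no

Constraints 2, 7, 8, and 9 do not hold.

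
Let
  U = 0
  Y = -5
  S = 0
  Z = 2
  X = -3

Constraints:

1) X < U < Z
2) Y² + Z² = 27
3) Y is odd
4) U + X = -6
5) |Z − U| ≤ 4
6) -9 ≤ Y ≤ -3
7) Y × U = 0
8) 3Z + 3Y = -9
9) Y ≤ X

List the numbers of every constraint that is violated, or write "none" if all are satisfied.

The assignment fails constraints 2 and 4.

1) values -3 < 0 < 2  true
2) Y² + Z² = (-5)² + 2² = 25 + 4 = 29, not 27  false
3) Y = -5 is odd  true
4) U + X = 0 + (-3) = -3, not -6  false
5) |2 − 0| = 2; 2 ≤ 4  true
6) Y = -5 lies in [-9, -3]  true
7) Y × U = -5 × 0 = 0  true
8) 3Z + 3Y = 3(2) + 3(-5) = -9  true
9) Y = -5, X = -3; -5 ≤ -3  true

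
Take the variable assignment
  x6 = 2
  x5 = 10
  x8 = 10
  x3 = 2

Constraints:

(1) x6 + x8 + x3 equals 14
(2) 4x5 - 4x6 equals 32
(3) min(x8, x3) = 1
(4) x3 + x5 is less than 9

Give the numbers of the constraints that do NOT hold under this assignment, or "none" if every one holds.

Constraints 3 and 4 do not hold.

(1) x6 + x8 + x3 = 2 + 10 + 2 = 14 — holds.
(2) 4x5 - 4x6 = 4(10) - 4(2) = 32 — holds.
(3) min(10, 2) = 2, not 1 — does not hold.
(4) x3 + x5 = 2 + 10 = 12; 12 ≥ 9, bound 9 not met — does not hold.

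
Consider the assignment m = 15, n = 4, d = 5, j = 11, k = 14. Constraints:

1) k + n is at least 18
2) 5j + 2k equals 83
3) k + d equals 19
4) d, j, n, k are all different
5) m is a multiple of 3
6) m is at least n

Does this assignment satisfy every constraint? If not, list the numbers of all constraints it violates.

1) k + n = 14 + 4 = 18; 18 ≥ 18 — holds.
2) 5j + 2k = 5(11) + 2(14) = 83 — holds.
3) k + d = 14 + 5 = 19 — holds.
4) values 5, 11, 4, 14 are pairwise distinct — holds.
5) 15 / 3 = 5, so 3 divides 15 — holds.
6) m = 15, n = 4; 15 ≥ 4 — holds.

No violations.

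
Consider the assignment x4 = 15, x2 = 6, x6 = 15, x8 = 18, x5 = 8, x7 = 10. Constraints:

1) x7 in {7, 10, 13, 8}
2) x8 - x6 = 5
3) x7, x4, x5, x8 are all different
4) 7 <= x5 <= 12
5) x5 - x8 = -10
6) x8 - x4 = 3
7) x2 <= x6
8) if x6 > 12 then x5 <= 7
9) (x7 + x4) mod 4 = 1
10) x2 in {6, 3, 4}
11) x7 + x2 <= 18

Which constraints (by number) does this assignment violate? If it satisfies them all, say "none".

1) x7 = 10 is in {7, 10, 13, 8} — holds.
2) x8 - x6 = 18 - 15 = 3, not 5 — fails.
3) values 10, 15, 8, 18 are pairwise distinct — holds.
4) x5 = 8 lies in [7, 12] — holds.
5) x5 - x8 = 8 - 18 = -10 — holds.
6) x8 - x4 = 18 - 15 = 3 — holds.
7) x2 = 6, x6 = 15; 6 ≤ 15 — holds.
8) x6 = 15 > 12, so we need x5 ≤ 7; but x5 = 8 > 7 — fails.
9) x7 + x4 = 25; 25 mod 4 = 1 — holds.
10) x2 = 6 is in {6, 3, 4} — holds.
11) x7 + x2 = 10 + 6 = 16; 16 ≤ 18 — holds.

The assignment fails constraints 2 and 8.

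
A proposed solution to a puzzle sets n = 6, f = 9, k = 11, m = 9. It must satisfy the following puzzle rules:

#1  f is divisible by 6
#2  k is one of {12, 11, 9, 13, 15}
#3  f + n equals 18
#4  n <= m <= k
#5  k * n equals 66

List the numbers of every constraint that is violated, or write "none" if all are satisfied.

#1 9 = 6*1 + 3, so 6 does not divide 9  false
#2 k = 11 is in {12, 11, 9, 13, 15}  true
#3 f + n = 9 + 6 = 15, not 18  false
#4 values 6 <= 9 <= 11  true
#5 k * n = 11 * 6 = 66  true

No — constraints 1 and 3 are not satisfied.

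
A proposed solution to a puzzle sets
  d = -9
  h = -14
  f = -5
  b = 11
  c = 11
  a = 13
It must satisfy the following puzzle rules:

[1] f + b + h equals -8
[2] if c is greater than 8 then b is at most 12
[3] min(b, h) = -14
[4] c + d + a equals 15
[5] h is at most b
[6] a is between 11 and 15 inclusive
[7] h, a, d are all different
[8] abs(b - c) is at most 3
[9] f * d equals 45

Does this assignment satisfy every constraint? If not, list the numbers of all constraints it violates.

None — every constraint holds.

[1] f + b + h = -5 + 11 + (-14) = -8 — holds.
[2] c = 11 > 8, so we need b ≤ 12; b = 11 ≤ 12 — holds.
[3] min(11, -14) = -14 — holds.
[4] c + d + a = 11 + (-9) + 13 = 15 — holds.
[5] h = -14, b = 11; -14 ≤ 11 — holds.
[6] a = 13 lies in [11, 15] — holds.
[7] values -14, 13, -9 are pairwise distinct — holds.
[8] abs(11 - 11) = 0; 0 ≤ 3 — holds.
[9] f * d = -5 * (-9) = 45 — holds.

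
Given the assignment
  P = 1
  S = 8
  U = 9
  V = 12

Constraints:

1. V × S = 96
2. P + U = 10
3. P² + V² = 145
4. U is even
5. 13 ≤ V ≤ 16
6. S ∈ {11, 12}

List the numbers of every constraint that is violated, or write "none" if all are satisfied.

1. V × S = 12 × 8 = 96  OK
2. P + U = 1 + 9 = 10  OK
3. P² + V² = 1² + 12² = 1 + 144 = 145  OK
4. U = 9 is odd  FAIL
5. V = 12 is outside [13, 16]  FAIL
6. S = 8 is not in {11, 12}  FAIL

Violated: 4, 5, 6.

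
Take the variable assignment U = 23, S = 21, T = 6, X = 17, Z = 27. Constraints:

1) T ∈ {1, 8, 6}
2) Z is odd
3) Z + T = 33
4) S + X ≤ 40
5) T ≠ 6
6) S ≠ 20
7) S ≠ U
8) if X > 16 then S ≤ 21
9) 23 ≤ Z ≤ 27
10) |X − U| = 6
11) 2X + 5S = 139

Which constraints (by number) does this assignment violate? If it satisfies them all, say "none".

Violated: 5.

1) T = 6 is in {1, 8, 6} — OK.
2) Z = 27 is odd — OK.
3) Z + T = 27 + 6 = 33 — OK.
4) S + X = 21 + 17 = 38; 38 ≤ 40 — OK.
5) T = 6, but 6 is required to differ — violated.
6) S = 21, and 21 ≠ 20 — OK.
7) S = 21, U = 23; distinct — OK.
8) X = 17 > 16, so we need S ≤ 21; S = 21 ≤ 21 — OK.
9) Z = 27 lies in [23, 27] — OK.
10) |17 − 23| = 6 — OK.
11) 2X + 5S = 2(17) + 5(21) = 139 — OK.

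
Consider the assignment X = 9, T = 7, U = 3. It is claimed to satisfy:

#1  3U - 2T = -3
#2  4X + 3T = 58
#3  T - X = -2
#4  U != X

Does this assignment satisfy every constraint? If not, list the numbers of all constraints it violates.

#1 3U - 2T = 3(3) - 2(7) = -5, not -3  false
#2 4X + 3T = 4(9) + 3(7) = 57, not 58  false
#3 T - X = 7 - 9 = -2  true
#4 U = 3, X = 9; distinct  true

Constraints 1, 2 are violated.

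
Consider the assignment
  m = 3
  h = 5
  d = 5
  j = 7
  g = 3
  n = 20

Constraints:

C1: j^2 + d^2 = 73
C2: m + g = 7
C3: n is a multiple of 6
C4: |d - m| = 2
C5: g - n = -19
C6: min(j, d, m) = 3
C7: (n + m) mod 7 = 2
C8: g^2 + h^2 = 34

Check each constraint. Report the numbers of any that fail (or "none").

The assignment fails constraints 1, 2, 3, 5.

C1: j^2 + d^2 = 7^2 + 5^2 = 49 + 25 = 74, not 73  FAIL
C2: m + g = 3 + 3 = 6, not 7  FAIL
C3: 20 = 6*3 + 2, so 6 does not divide 20  FAIL
C4: |5 - 3| = 2  OK
C5: g - n = 3 - 20 = -17, not -19  FAIL
C6: min(7, 5, 3) = 3  OK
C7: n + m = 23; 23 mod 7 = 2  OK
C8: g^2 + h^2 = 3^2 + 5^2 = 9 + 25 = 34  OK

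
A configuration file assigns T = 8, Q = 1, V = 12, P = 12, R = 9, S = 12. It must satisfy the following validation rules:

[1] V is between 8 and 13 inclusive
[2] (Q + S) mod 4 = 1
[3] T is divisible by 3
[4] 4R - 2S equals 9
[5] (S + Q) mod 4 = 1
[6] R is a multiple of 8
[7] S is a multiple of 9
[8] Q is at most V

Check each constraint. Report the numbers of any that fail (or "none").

No — constraints 3, 4, 6, and 7 are not satisfied.

[1] V = 12 lies in [8, 13] — OK.
[2] Q + S = 13; 13 mod 4 = 1 — OK.
[3] 8 = 3*2 + 2, so 3 does not divide 8 — violated.
[4] 4R - 2S = 4(9) - 2(12) = 12, not 9 — violated.
[5] S + Q = 13; 13 mod 4 = 1 — OK.
[6] 9 = 8*1 + 1, so 8 does not divide 9 — violated.
[7] 12 = 9*1 + 3, so 9 does not divide 12 — violated.
[8] Q = 1, V = 12; 1 ≤ 12 — OK.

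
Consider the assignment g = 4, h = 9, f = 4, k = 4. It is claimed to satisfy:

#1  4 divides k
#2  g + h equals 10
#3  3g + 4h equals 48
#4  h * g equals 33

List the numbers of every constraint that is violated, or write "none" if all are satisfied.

#1 4 / 4 = 1, so 4 divides 4 — satisfied.
#2 g + h = 4 + 9 = 13, not 10 — violated.
#3 3g + 4h = 3(4) + 4(9) = 48 — satisfied.
#4 h * g = 9 * 4 = 36, not 33 — violated.

The assignment fails constraints 2 and 4.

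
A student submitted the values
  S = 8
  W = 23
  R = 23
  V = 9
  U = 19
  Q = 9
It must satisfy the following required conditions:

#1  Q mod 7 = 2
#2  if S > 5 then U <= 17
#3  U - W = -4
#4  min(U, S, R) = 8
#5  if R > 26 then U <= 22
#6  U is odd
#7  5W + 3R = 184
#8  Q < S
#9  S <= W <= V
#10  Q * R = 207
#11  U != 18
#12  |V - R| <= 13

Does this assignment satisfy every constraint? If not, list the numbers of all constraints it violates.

#1 9 mod 7 = 2 — holds.
#2 S = 8 > 5, so we need U ≤ 17; but U = 19 > 17 — does not hold.
#3 U - W = 19 - 23 = -4 — holds.
#4 min(19, 8, 23) = 8 — holds.
#5 R = 23, not > 26; antecedent false, conditional vacuously true — holds.
#6 U = 19 is odd — holds.
#7 5W + 3R = 5(23) + 3(23) = 184 — holds.
#8 Q = 9, S = 8; 9 ≥ 8 (want <) — does not hold.
#9 values 8, 23, 9; W = 23 is not <= V = 9 — does not hold.
#10 Q * R = 9 * 23 = 207 — holds.
#11 U = 19, and 19 ≠ 18 — holds.
#12 |9 - 23| = 14; 14 > 13, exceeds bound 13 — does not hold.

No — constraints 2, 8, 9, 12 are not satisfied.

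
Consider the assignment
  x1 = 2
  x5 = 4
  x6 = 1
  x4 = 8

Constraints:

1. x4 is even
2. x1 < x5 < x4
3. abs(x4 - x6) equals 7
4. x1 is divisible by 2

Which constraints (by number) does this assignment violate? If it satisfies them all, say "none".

1. x4 = 8 is even — satisfied.
2. values 2 < 4 < 8 — satisfied.
3. abs(8 - 1) = 7 — satisfied.
4. 2 / 2 = 1, so 2 divides 2 — satisfied.

Yes — all constraints hold.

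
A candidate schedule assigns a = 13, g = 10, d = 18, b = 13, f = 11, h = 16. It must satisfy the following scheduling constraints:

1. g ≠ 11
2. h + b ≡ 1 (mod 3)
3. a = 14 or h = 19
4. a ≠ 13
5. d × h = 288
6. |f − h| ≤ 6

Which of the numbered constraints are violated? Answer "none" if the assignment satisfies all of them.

Violated: 2, 3, and 4.

1. g = 10, and 10 ≠ 11 — holds.
2. h + b = 29; 29 mod 3 = 2, not 1 — fails.
3. a = 13 ≠ 14 and h = 16 ≠ 19; both disjuncts false — fails.
4. a = 13, but 13 is required to differ — fails.
5. d × h = 18 × 16 = 288 — holds.
6. |11 − 16| = 5; 5 ≤ 6 — holds.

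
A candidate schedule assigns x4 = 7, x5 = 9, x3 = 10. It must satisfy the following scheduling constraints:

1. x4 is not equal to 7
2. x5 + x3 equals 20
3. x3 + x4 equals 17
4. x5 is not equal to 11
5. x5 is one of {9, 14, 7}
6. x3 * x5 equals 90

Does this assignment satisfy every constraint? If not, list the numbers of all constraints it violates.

1. x4 = 7, but 7 is required to differ  ✗
2. x5 + x3 = 9 + 10 = 19, not 20  ✗
3. x3 + x4 = 10 + 7 = 17  ✓
4. x5 = 9, and 9 ≠ 11  ✓
5. x5 = 9 is in {9, 14, 7}  ✓
6. x3 * x5 = 10 * 9 = 90  ✓

No — constraints 1, 2 are not satisfied.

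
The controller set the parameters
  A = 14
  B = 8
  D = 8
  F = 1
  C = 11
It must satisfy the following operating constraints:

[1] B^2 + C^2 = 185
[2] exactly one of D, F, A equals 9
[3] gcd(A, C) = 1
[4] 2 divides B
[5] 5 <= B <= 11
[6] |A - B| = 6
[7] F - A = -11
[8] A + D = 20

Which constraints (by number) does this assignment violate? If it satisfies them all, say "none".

Constraints 2, 7, and 8 are violated.

[1] B^2 + C^2 = 8^2 + 11^2 = 64 + 121 = 185 — OK.
[2] D=8, F=1, A=14; 0 of them equal 9, not exactly one — violated.
[3] gcd(14, 11) = 1 — OK.
[4] 8 / 2 = 4, so 2 divides 8 — OK.
[5] B = 8 lies in [5, 11] — OK.
[6] |14 - 8| = 6 — OK.
[7] F - A = 1 - 14 = -13, not -11 — violated.
[8] A + D = 14 + 8 = 22, not 20 — violated.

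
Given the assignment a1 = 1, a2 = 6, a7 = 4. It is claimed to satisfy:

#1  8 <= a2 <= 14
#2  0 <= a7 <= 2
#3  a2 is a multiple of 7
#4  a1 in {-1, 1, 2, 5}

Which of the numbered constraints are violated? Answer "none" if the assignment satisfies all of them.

#1 a2 = 6 is outside [8, 14] — fails.
#2 a7 = 4 is outside [0, 2] — fails.
#3 6 = 7*0 + 6, so 7 does not divide 6 — fails.
#4 a1 = 1 is in {-1, 1, 2, 5} — holds.

Constraints 1, 2, and 3 do not hold.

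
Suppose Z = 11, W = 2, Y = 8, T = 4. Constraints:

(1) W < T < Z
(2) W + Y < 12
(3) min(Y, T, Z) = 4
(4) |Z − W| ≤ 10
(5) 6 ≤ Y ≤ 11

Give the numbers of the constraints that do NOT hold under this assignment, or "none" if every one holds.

(1) values 2 < 4 < 11 — OK.
(2) W + Y = 2 + 8 = 10; 10 < 12 — OK.
(3) min(8, 4, 11) = 4 — OK.
(4) |11 − 2| = 9; 9 ≤ 10 — OK.
(5) Y = 8 lies in [6, 11] — OK.

Yes — all constraints hold.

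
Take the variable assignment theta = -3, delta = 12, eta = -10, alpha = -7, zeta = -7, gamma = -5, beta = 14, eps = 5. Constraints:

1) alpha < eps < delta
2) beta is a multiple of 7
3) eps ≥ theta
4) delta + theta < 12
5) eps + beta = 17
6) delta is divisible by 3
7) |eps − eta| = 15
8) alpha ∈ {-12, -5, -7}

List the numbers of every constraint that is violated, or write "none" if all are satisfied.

No — constraint 5 is not satisfied.

1) values -7 < 5 < 12  holds
2) 14 / 7 = 2, so 7 divides 14  holds
3) eps = 5, theta = -3; 5 ≥ -3  holds
4) delta + theta = 12 + (-3) = 9; 9 < 12  holds
5) eps + beta = 5 + 14 = 19, not 17  fails
6) 12 / 3 = 4, so 3 divides 12  holds
7) |5 − (-10)| = 15  holds
8) alpha = -7 is in {-12, -5, -7}  holds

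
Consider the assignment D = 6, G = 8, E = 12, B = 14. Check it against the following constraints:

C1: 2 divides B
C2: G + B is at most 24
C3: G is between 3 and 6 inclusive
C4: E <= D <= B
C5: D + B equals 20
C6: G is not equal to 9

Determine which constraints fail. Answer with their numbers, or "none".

Constraints 3, 4 are violated.

C1: 14 / 2 = 7, so 2 divides 14 — holds.
C2: G + B = 8 + 14 = 22; 22 ≤ 24 — holds.
C3: G = 8 is outside [3, 6] — does not hold.
C4: values 12, 6, 14; E = 12 is not <= D = 6 — does not hold.
C5: D + B = 6 + 14 = 20 — holds.
C6: G = 8, and 8 ≠ 9 — holds.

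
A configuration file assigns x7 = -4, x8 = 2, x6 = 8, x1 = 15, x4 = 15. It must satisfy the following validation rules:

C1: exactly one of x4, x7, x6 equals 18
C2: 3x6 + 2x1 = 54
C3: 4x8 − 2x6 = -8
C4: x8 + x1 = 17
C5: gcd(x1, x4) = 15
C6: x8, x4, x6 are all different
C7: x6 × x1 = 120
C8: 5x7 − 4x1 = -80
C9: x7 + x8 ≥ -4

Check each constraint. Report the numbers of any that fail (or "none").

Violated: 1.

C1: x4=15, x7=-4, x6=8; 0 of them equal 18, not exactly one  false
C2: 3x6 + 2x1 = 3(8) + 2(15) = 54  true
C3: 4x8 − 2x6 = 4(2) − 2(8) = -8  true
C4: x8 + x1 = 2 + 15 = 17  true
C5: gcd(15, 15) = 15  true
C6: values 2, 15, 8 are pairwise distinct  true
C7: x6 × x1 = 8 × 15 = 120  true
C8: 5x7 − 4x1 = 5(-4) − 4(15) = -80  true
C9: x7 + x8 = -4 + 2 = -2; -2 ≥ -4  true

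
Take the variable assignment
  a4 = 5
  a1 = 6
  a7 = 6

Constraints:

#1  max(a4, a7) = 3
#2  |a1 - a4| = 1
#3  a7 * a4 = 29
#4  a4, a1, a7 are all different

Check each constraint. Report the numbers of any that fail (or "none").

#1 max(5, 6) = 6, not 3 — does not hold.
#2 |6 - 5| = 1 — holds.
#3 a7 * a4 = 6 * 5 = 30, not 29 — does not hold.
#4 a1 = a7 = 6, not all different — does not hold.

Constraints 1, 3, 4 do not hold.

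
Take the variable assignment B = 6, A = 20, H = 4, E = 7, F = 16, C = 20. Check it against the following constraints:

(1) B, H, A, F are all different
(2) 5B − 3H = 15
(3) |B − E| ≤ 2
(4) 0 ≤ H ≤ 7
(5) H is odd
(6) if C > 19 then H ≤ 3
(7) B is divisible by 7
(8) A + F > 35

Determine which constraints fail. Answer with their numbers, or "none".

(1) values 6, 4, 20, 16 are pairwise distinct — holds.
(2) 5B − 3H = 5(6) − 3(4) = 18, not 15 — fails.
(3) |6 − 7| = 1; 1 ≤ 2 — holds.
(4) H = 4 lies in [0, 7] — holds.
(5) H = 4 is even — fails.
(6) C = 20 > 19, so we need H ≤ 3; but H = 4 > 3 — fails.
(7) 6 = 7×0 + 6, so 7 does not divide 6 — fails.
(8) A + F = 20 + 16 = 36; 36 > 35 — holds.

Violated: 2, 5, 6, 7.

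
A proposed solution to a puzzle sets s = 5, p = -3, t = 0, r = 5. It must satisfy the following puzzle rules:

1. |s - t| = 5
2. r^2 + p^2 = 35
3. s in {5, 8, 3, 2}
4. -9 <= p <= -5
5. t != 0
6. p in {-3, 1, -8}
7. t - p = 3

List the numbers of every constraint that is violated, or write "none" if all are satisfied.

The assignment fails constraints 2, 4, and 5.

1. |5 - 0| = 5  holds
2. r^2 + p^2 = 5^2 + (-3)^2 = 25 + 9 = 34, not 35  fails
3. s = 5 is in {5, 8, 3, 2}  holds
4. p = -3 is outside [-9, -5]  fails
5. t = 0, but 0 is required to differ  fails
6. p = -3 is in {-3, 1, -8}  holds
7. t - p = 0 - (-3) = 3  holds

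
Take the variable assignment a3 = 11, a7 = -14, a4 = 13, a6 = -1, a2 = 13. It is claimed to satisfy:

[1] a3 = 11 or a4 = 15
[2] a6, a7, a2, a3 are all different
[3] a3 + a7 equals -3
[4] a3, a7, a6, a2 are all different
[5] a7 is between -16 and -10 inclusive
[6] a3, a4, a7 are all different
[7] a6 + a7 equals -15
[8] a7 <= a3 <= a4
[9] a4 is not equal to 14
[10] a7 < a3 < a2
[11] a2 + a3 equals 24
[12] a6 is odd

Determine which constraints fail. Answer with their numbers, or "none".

[1] a3 = 11 = 11 (first disjunct)  true
[2] values -1, -14, 13, 11 are pairwise distinct  true
[3] a3 + a7 = 11 + (-14) = -3  true
[4] values 11, -14, -1, 13 are pairwise distinct  true
[5] a7 = -14 lies in [-16, -10]  true
[6] values 11, 13, -14 are pairwise distinct  true
[7] a6 + a7 = -1 + (-14) = -15  true
[8] values -14 <= 11 <= 13  true
[9] a4 = 13, and 13 ≠ 14  true
[10] values -14 < 11 < 13  true
[11] a2 + a3 = 13 + 11 = 24  true
[12] a6 = -1 is odd  true

Yes — all constraints hold.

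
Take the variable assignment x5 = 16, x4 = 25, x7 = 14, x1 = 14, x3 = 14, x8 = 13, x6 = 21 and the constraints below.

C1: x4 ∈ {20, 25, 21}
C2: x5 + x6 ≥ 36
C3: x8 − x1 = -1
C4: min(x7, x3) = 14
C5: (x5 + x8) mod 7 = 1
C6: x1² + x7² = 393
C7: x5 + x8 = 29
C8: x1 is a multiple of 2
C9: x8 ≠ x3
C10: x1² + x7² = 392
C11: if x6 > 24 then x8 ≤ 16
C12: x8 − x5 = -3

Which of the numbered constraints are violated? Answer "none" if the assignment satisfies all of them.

Constraint 6 is violated.

C1: x4 = 25 is in {20, 25, 21} — holds.
C2: x5 + x6 = 16 + 21 = 37; 37 ≥ 36 — holds.
C3: x8 − x1 = 13 − 14 = -1 — holds.
C4: min(14, 14) = 14 — holds.
C5: x5 + x8 = 29; 29 mod 7 = 1 — holds.
C6: x1² + x7² = 14² + 14² = 196 + 196 = 392, not 393 — does not hold.
C7: x5 + x8 = 16 + 13 = 29 — holds.
C8: 14 / 2 = 7, so 2 divides 14 — holds.
C9: x8 = 13, x3 = 14; distinct — holds.
C10: x1² + x7² = 14² + 14² = 196 + 196 = 392 — holds.
C11: x6 = 21, not > 24; antecedent false, conditional vacuously true — holds.
C12: x8 − x5 = 13 − 16 = -3 — holds.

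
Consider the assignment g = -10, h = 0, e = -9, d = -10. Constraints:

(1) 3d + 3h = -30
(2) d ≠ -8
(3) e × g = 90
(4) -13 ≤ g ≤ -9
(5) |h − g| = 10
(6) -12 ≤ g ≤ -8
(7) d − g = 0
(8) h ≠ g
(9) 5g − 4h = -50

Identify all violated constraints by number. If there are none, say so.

The assignment satisfies every constraint.

(1) 3d + 3h = 3(-10) + 3(0) = -30  ✓
(2) d = -10, and -10 ≠ -8  ✓
(3) e × g = -9 × (-10) = 90  ✓
(4) g = -10 lies in [-13, -9]  ✓
(5) |0 − (-10)| = 10  ✓
(6) g = -10 lies in [-12, -8]  ✓
(7) d − g = -10 − (-10) = 0  ✓
(8) h = 0, g = -10; distinct  ✓
(9) 5g − 4h = 5(-10) − 4(0) = -50  ✓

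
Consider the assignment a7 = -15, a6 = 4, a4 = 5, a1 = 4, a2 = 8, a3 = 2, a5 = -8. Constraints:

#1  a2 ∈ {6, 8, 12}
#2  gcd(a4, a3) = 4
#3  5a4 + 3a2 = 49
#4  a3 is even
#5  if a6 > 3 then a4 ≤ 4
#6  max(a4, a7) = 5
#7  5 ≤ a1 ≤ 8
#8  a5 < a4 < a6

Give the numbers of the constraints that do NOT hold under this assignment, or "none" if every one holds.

The assignment fails constraints 2, 5, 7, and 8.

#1 a2 = 8 is in {6, 8, 12} — holds.
#2 gcd(5, 2) = 1, not 4 — does not hold.
#3 5a4 + 3a2 = 5(5) + 3(8) = 49 — holds.
#4 a3 = 2 is even — holds.
#5 a6 = 4 > 3, so we need a4 ≤ 4; but a4 = 5 > 4 — does not hold.
#6 max(5, -15) = 5 — holds.
#7 a1 = 4 is outside [5, 8] — does not hold.
#8 values -8, 5, 4; a4 = 5 is not < a6 = 4 — does not hold.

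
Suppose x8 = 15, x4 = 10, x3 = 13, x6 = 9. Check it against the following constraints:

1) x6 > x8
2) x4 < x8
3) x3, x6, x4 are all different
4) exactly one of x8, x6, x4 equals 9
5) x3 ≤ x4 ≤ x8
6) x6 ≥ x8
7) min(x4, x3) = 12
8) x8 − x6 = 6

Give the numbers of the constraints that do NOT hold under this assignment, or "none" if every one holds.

Constraints 1, 5, 6, and 7 are violated.

1) x6 = 9, x8 = 15; 9 ≤ 15 (want >)  false
2) x4 = 10, x8 = 15; 10 < 15  true
3) values 13, 9, 10 are pairwise distinct  true
4) x8=15, x6=9, x4=10; 1 of them equals 9  true
5) values 13, 10, 15; x3 = 13 is not ≤ x4 = 10  false
6) x6 = 9, x8 = 15; 9 < 15 (want ≥)  false
7) min(10, 13) = 10, not 12  false
8) x8 − x6 = 15 − 9 = 6  true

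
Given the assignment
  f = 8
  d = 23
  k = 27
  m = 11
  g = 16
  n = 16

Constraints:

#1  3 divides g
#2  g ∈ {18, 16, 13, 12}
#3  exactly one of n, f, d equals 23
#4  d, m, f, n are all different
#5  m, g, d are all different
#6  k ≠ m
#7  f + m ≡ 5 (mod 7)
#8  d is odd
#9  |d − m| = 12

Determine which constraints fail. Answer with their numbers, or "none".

#1 16 = 3×5 + 1, so 3 does not divide 16  no
#2 g = 16 is in {18, 16, 13, 12}  yes
#3 n=16, f=8, d=23; 1 of them equals 23  yes
#4 values 23, 11, 8, 16 are pairwise distinct  yes
#5 values 11, 16, 23 are pairwise distinct  yes
#6 k = 27, m = 11; distinct  yes
#7 f + m = 19; 19 mod 7 = 5  yes
#8 d = 23 is odd  yes
#9 |23 − 11| = 12  yes

Constraint 1 does not hold.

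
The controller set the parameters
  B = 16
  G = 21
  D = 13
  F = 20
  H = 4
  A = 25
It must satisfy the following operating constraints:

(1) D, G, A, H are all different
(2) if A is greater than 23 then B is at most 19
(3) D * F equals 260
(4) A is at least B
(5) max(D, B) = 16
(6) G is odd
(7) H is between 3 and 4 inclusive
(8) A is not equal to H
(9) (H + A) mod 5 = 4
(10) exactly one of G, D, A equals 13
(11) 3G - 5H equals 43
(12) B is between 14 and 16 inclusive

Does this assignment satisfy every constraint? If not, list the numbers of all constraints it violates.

No violations.

(1) values 13, 21, 25, 4 are pairwise distinct — OK.
(2) A = 25 > 23, so we need B ≤ 19; B = 16 ≤ 19 — OK.
(3) D * F = 13 * 20 = 260 — OK.
(4) A = 25, B = 16; 25 ≥ 16 — OK.
(5) max(13, 16) = 16 — OK.
(6) G = 21 is odd — OK.
(7) H = 4 lies in [3, 4] — OK.
(8) A = 25, H = 4; distinct — OK.
(9) H + A = 29; 29 mod 5 = 4 — OK.
(10) G=21, D=13, A=25; 1 of them equals 13 — OK.
(11) 3G - 5H = 3(21) - 5(4) = 43 — OK.
(12) B = 16 lies in [14, 16] — OK.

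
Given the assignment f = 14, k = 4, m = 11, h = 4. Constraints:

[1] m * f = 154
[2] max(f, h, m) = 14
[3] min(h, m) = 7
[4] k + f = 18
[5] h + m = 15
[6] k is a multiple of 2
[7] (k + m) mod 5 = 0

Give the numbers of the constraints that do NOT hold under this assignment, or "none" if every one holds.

The assignment fails constraint 3.

[1] m * f = 11 * 14 = 154  true
[2] max(14, 4, 11) = 14  true
[3] min(4, 11) = 4, not 7  false
[4] k + f = 4 + 14 = 18  true
[5] h + m = 4 + 11 = 15  true
[6] 4 / 2 = 2, so 2 divides 4  true
[7] k + m = 15; 15 mod 5 = 0  true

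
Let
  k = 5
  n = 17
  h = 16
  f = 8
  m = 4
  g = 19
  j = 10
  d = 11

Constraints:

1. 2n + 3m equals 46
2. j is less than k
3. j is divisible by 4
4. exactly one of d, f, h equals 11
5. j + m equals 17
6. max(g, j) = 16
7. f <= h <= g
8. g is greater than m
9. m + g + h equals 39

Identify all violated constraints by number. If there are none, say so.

No — constraints 2, 3, 5, 6 are not satisfied.

1. 2n + 3m = 2(17) + 3(4) = 46 — holds.
2. j = 10, k = 5; 10 ≥ 5 (want <) — does not hold.
3. 10 = 4*2 + 2, so 4 does not divide 10 — does not hold.
4. d=11, f=8, h=16; 1 of them equals 11 — holds.
5. j + m = 10 + 4 = 14, not 17 — does not hold.
6. max(19, 10) = 19, not 16 — does not hold.
7. values 8 <= 16 <= 19 — holds.
8. g = 19, m = 4; 19 > 4 — holds.
9. m + g + h = 4 + 19 + 16 = 39 — holds.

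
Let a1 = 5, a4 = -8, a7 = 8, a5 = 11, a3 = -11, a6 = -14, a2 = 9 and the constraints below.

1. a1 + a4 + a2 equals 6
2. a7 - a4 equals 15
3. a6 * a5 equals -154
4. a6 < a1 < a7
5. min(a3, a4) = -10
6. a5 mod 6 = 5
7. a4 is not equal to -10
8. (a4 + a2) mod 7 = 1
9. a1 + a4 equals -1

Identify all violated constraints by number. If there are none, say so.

Violated: 2, 5, and 9.

1. a1 + a4 + a2 = 5 + (-8) + 9 = 6 — holds.
2. a7 - a4 = 8 - (-8) = 16, not 15 — does not hold.
3. a6 * a5 = -14 * 11 = -154 — holds.
4. values -14 < 5 < 8 — holds.
5. min(-11, -8) = -11, not -10 — does not hold.
6. 11 mod 6 = 5 — holds.
7. a4 = -8, and -8 ≠ -10 — holds.
8. a4 + a2 = 1; 1 mod 7 = 1 — holds.
9. a1 + a4 = 5 + (-8) = -3, not -1 — does not hold.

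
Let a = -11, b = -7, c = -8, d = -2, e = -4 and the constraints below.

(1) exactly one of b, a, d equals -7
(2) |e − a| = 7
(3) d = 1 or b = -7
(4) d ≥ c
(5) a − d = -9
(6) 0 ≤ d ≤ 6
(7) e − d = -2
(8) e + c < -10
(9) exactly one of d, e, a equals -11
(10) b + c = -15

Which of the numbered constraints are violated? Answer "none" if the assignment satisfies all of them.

(1) b=-7, a=-11, d=-2; 1 of them equals -7  yes
(2) |-4 − (-11)| = 7  yes
(3) d = -2 ≠ 1, but b = -7 = -7 (second disjunct)  yes
(4) d = -2, c = -8; -2 ≥ -8  yes
(5) a − d = -11 − (-2) = -9  yes
(6) d = -2 is outside [0, 6]  no
(7) e − d = -4 − (-2) = -2  yes
(8) e + c = -4 + (-8) = -12; -12 < -10  yes
(9) d=-2, e=-4, a=-11; 1 of them equals -11  yes
(10) b + c = -7 + (-8) = -15  yes

No — constraint 6 is not satisfied.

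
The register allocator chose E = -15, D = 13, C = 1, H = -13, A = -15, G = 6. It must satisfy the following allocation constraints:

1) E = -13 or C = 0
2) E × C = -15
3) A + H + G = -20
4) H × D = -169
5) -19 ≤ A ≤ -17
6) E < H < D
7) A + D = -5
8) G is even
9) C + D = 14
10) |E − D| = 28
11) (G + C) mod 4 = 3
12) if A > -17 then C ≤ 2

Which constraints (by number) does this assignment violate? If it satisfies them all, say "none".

Constraints 1, 3, 5, and 7 are violated.

1) E = -15 ≠ -13 and C = 1 ≠ 0; both disjuncts false — violated.
2) E × C = -15 × 1 = -15 — satisfied.
3) A + H + G = -15 + (-13) + 6 = -22, not -20 — violated.
4) H × D = -13 × 13 = -169 — satisfied.
5) A = -15 is outside [-19, -17] — violated.
6) values -15 < -13 < 13 — satisfied.
7) A + D = -15 + 13 = -2, not -5 — violated.
8) G = 6 is even — satisfied.
9) C + D = 1 + 13 = 14 — satisfied.
10) |-15 − 13| = 28 — satisfied.
11) G + C = 7; 7 mod 4 = 3 — satisfied.
12) A = -15 > -17, so we need C ≤ 2; C = 1 ≤ 2 — satisfied.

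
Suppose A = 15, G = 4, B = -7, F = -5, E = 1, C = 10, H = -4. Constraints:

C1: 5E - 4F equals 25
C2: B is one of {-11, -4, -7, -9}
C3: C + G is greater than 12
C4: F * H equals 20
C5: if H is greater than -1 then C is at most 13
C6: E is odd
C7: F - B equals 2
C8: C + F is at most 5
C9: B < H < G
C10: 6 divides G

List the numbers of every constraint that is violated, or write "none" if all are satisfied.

C1: 5E - 4F = 5(1) - 4(-5) = 25  ✓
C2: B = -7 is in {-11, -4, -7, -9}  ✓
C3: C + G = 10 + 4 = 14; 14 > 12  ✓
C4: F * H = -5 * (-4) = 20  ✓
C5: H = -4, not > -1; antecedent false, conditional vacuously true  ✓
C6: E = 1 is odd  ✓
C7: F - B = -5 - (-7) = 2  ✓
C8: C + F = 10 + (-5) = 5; 5 ≤ 5  ✓
C9: values -7 < -4 < 4  ✓
C10: 4 = 6*0 + 4, so 6 does not divide 4  ✗

The assignment fails constraint 10.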